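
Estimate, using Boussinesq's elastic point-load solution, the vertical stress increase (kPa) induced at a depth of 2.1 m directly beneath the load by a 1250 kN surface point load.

Δσ_z ≈ 135 kPa

Boussinesq vertical stress below a point load on an elastic half-space:
Δσ_z = 3P/(2πz²) · [1 + (r/z)²]^(−5/2)
r/z = 0/2.1 = 0; [1+(r/z)²]^(−5/2) = 1.
Δσ_z = 3×1250/(2π×2.1²) × 1 = 135.34 × 1 = 135.3 kPa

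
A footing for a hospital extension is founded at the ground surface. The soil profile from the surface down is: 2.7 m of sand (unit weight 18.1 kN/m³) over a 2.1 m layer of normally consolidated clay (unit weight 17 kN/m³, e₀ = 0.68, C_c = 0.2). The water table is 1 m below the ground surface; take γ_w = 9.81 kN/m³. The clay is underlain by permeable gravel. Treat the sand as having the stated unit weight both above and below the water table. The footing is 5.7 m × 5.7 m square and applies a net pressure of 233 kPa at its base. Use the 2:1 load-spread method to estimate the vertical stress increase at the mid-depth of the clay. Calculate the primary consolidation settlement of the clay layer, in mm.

Mid-depth of clay below the ground surface: z = 2.7 + 2.1/2 = 3.75 m.
Total vertical stress at mid-clay: σ_v = 18.1×2.7 + 17×1.05 = 66.72 kPa.
Pore pressure: u = 9.81×(3.75 − 1) = 26.978 kPa.
Initial effective stress: σ'_0 = σ_v − u = 66.72 − 26.978 = 39.742 kPa.
Stress increase at mid-clay by the 2:1 spreading method:
Δσ = qBL/((B+z)(L+z)) = 233×5.7×5.7/((5.7+3.75)(5.7+3.75)) = 84.77 kPa
Final effective stress: σ'_f = σ'_0 + Δσ = 39.742 + 84.77 = 124.51 kPa.
Normally consolidated clay, so the full stress increment lies on the virgin compression line:
S_c = C_c·H/(1+e₀)·log₁₀(σ'_f/σ'_0) = 0.2×2.1/(1+0.68)×log₁₀(124.51/39.742)
    = 0.25 × 0.49595 = 0.124 m

S_c ≈ 124 mm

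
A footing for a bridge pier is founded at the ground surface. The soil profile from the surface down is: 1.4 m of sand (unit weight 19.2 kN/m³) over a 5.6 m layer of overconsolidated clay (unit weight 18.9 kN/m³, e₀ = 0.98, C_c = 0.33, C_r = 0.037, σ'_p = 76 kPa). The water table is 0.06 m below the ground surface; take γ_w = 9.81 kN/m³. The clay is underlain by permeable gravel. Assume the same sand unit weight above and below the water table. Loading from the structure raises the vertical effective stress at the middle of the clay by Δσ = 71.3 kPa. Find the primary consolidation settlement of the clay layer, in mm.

Mid-depth of clay below the ground surface: z = 1.4 + 5.6/2 = 4.2 m.
Total vertical stress at mid-clay: σ_v = 19.2×1.4 + 18.9×2.8 = 79.8 kPa.
Pore pressure: u = 9.81×(4.2 − 0.06) = 40.613 kPa.
Initial effective stress: σ'_0 = σ_v − u = 79.8 − 40.613 = 39.187 kPa.
Final effective stress: σ'_f = 39.187 + 71.3 = 110.49 kPa.
σ'_f = 110.49 > σ'_p = 76 kPa, so the stress path crosses the preconsolidation pressure — recompression up to σ'_p, then virgin compression beyond:
S_c = H/(1+e₀)·[C_r·log₁₀(σ'_p/σ'_0) + C_c·log₁₀(σ'_f/σ'_p)]
    = 5.6/1.98 × [0.037×log₁₀(76/39.187) + 0.33×log₁₀(110.49/76)]
    = 2.8283 × [0.010644 + 0.053628] = 0.1818 m

S_c ≈ 182 mm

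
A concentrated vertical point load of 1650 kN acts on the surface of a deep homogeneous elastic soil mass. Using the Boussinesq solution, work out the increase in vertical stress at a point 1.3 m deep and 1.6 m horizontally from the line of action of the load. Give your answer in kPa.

Boussinesq vertical stress below a point load on an elastic half-space:
Δσ_z = 3P/(2πz²) · [1 + (r/z)²]^(−5/2)
r/z = 1.6/1.3 = 1.2308; [1+(r/z)²]^(−5/2) = 0.099711.
Δσ_z = 3×1650/(2π×1.3²) × 0.099711 = 466.16 × 0.099711 = 46.48 kPa

Δσ_z ≈ 46.5 kPa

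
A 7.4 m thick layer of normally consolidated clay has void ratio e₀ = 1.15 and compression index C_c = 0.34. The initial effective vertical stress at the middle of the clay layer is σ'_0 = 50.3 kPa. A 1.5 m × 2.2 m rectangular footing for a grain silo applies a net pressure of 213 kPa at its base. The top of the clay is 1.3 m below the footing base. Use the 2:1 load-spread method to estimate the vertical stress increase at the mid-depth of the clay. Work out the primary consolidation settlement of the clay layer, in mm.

Mid-depth of clay below the footing base: z = 1.3 + 7.4/2 = 5 m.
Stress increase at mid-clay by the 2:1 spreading method:
Δσ = qBL/((B+z)(L+z)) = 213×1.5×2.2/((1.5+5)(2.2+5)) = 15.019 kPa
Final effective stress: σ'_f = σ'_0 + Δσ = 50.3 + 15.019 = 65.319 kPa.
Normally consolidated clay, so the full stress increment lies on the virgin compression line:
S_c = C_c·H/(1+e₀)·log₁₀(σ'_f/σ'_0) = 0.34×7.4/(1+1.15)×log₁₀(65.319/50.3)
    = 1.1702 × 0.11347 = 0.1328 m

S_c ≈ 133 mm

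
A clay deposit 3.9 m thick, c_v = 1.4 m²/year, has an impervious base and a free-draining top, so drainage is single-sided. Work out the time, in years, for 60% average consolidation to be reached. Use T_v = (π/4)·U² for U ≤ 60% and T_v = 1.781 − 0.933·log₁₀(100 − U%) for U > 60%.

t ≈ 3.07 years

Drainage path length: H_d = H = 3.9 m (single drainage).
U ≤ 60%: T_v = (π/4)·U² = (π/4)×0.6² = 0.28274.
t = T_v·H_d²/c_v = 0.28274×3.9²/1.4 = 3.072 years.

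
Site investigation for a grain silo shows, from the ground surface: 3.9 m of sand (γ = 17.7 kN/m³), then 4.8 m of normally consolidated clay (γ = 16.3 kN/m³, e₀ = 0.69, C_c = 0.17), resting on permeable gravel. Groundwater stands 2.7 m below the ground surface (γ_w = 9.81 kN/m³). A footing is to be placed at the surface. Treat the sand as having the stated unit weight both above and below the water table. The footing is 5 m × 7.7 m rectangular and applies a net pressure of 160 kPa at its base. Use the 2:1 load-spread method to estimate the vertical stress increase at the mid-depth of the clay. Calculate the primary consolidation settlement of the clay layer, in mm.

S_c ≈ 89.8 mm

Mid-depth of clay below the ground surface: z = 3.9 + 4.8/2 = 6.3 m.
Total vertical stress at mid-clay: σ_v = 17.7×3.9 + 16.3×2.4 = 108.15 kPa.
Pore pressure: u = 9.81×(6.3 − 2.7) = 35.316 kPa.
Initial effective stress: σ'_0 = σ_v − u = 108.15 − 35.316 = 72.834 kPa.
Stress increase at mid-clay by the 2:1 spreading method:
Δσ = qBL/((B+z)(L+z)) = 160×5×7.7/((5+6.3)(7.7+6.3)) = 38.938 kPa
Final effective stress: σ'_f = σ'_0 + Δσ = 72.834 + 38.938 = 111.77 kPa.
Normally consolidated clay, so the full stress increment lies on the virgin compression line:
S_c = C_c·H/(1+e₀)·log₁₀(σ'_f/σ'_0) = 0.17×4.8/(1+0.69)×log₁₀(111.77/72.834)
    = 0.48284 × 0.18599 = 0.0898 m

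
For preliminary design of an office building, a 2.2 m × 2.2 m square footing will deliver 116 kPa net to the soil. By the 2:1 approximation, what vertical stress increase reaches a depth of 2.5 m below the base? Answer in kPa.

By the 2:1 method the load spreads at 1 horizontal : 2 vertical, so at depth z the loaded area has grown by z in each plan dimension:
Δσ = qBL/((B+z)(L+z)) = 116×2.2×2.2/((2.2+2.5)(2.2+2.5)) = 25.416 kPa

Δσ_z ≈ 25.4 kPa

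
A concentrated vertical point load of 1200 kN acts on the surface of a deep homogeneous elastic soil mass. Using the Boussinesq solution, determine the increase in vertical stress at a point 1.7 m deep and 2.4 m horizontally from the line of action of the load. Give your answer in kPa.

Δσ_z ≈ 12.8 kPa

Boussinesq vertical stress below a point load on an elastic half-space:
Δσ_z = 3P/(2πz²) · [1 + (r/z)²]^(−5/2)
r/z = 2.4/1.7 = 1.4118; [1+(r/z)²]^(−5/2) = 0.064521.
Δσ_z = 3×1200/(2π×1.7²) × 0.064521 = 198.26 × 0.064521 = 12.79 kPa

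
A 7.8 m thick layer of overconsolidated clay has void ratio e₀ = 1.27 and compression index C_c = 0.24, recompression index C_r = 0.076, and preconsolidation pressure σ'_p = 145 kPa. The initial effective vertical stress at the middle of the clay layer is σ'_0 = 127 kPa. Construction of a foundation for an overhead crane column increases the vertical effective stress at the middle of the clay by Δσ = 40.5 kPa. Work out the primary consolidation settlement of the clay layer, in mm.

Final effective stress: σ'_f = 127 + 40.5 = 167.5 kPa.
σ'_f = 167.5 > σ'_p = 145 kPa, so the stress path crosses the preconsolidation pressure — recompression up to σ'_p, then virgin compression beyond:
S_c = H/(1+e₀)·[C_r·log₁₀(σ'_p/σ'_0) + C_c·log₁₀(σ'_f/σ'_p)]
    = 7.8/2.27 × [0.076×log₁₀(145/127) + 0.24×log₁₀(167.5/145)]
    = 3.4361 × [0.0043749 + 0.015035] = 0.06669 m

S_c ≈ 66.7 mm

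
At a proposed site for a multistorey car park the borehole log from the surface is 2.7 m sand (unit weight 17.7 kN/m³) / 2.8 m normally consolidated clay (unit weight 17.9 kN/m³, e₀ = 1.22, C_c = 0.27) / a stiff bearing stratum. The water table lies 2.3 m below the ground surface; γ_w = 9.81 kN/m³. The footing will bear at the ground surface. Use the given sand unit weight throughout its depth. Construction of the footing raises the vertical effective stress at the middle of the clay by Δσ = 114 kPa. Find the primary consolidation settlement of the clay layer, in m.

Mid-depth of clay below the ground surface: z = 2.7 + 2.8/2 = 4.1 m.
Total vertical stress at mid-clay: σ_v = 17.7×2.7 + 17.9×1.4 = 72.85 kPa.
Pore pressure: u = 9.81×(4.1 − 2.3) = 17.658 kPa.
Initial effective stress: σ'_0 = σ_v − u = 72.85 − 17.658 = 55.192 kPa.
Final effective stress: σ'_f = σ'_0 + Δσ = 55.192 + 114 = 169.19 kPa.
Normally consolidated clay, so the full stress increment lies on the virgin compression line:
S_c = C_c·H/(1+e₀)·log₁₀(σ'_f/σ'_0) = 0.27×2.8/(1+1.22)×log₁₀(169.19/55.192)
    = 0.34054 × 0.4865 = 0.1657 m

S_c ≈ 0.166 m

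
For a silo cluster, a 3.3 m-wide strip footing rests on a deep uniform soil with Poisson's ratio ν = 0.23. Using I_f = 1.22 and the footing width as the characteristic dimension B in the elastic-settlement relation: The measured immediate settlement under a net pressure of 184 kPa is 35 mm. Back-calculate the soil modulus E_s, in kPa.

E_s ≈ 20000 kPa

S_e = q·B·(1−ν²)/E_s · I_f  ⇒  E_s = q·B·(1−ν²)·I_f / S_e.
E_s = 184 × 3.3 × 0.9471 × 1.22 / 0.035 = 20050 kPa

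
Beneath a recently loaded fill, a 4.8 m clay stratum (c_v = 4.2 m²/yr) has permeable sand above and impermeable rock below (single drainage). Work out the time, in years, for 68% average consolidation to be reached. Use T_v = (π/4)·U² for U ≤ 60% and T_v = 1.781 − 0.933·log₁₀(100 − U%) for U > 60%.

Drainage path length: H_d = H = 4.8 m (single drainage).
U > 60%: T_v = 1.781 − 0.933·log₁₀(100 − 68) = 0.3767.
t = T_v·H_d²/c_v = 0.3767×4.8²/4.2 = 2.066 years.

t ≈ 2.07 years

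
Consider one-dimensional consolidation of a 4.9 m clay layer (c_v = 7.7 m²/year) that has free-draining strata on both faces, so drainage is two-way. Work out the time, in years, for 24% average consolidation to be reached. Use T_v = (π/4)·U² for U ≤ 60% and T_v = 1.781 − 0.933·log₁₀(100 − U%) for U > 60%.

t ≈ 0.0353 years

Drainage path length: H_d = H/2 = 2.45 m (double drainage).
U ≤ 60%: T_v = (π/4)·U² = (π/4)×0.24² = 0.045239.
t = T_v·H_d²/c_v = 0.045239×2.45²/7.7 = 0.03527 years.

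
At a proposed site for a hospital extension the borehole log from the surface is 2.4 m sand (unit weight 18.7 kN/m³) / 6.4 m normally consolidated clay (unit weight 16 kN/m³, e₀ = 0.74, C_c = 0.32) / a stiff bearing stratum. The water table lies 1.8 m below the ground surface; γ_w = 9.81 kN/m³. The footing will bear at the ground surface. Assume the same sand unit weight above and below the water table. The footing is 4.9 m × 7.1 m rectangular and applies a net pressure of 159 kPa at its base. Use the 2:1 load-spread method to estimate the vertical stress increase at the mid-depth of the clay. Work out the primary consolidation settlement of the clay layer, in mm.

S_c ≈ 273 mm

Mid-depth of clay below the ground surface: z = 2.4 + 6.4/2 = 5.6 m.
Total vertical stress at mid-clay: σ_v = 18.7×2.4 + 16×3.2 = 96.08 kPa.
Pore pressure: u = 9.81×(5.6 − 1.8) = 37.278 kPa.
Initial effective stress: σ'_0 = σ_v − u = 96.08 − 37.278 = 58.802 kPa.
Stress increase at mid-clay by the 2:1 spreading method:
Δσ = qBL/((B+z)(L+z)) = 159×4.9×7.1/((4.9+5.6)(7.1+5.6)) = 41.482 kPa
Final effective stress: σ'_f = σ'_0 + Δσ = 58.802 + 41.482 = 100.28 kPa.
Normally consolidated clay, so the full stress increment lies on the virgin compression line:
S_c = C_c·H/(1+e₀)·log₁₀(σ'_f/σ'_0) = 0.32×6.4/(1+0.74)×log₁₀(100.28/58.802)
    = 1.177 × 0.23182 = 0.2729 m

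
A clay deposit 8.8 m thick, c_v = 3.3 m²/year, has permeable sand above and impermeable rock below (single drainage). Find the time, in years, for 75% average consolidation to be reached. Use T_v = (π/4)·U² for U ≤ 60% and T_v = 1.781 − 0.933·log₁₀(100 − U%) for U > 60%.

t ≈ 11.2 years

Drainage path length: H_d = H = 8.8 m (single drainage).
U > 60%: T_v = 1.781 − 0.933·log₁₀(100 − 75) = 0.47672.
t = T_v·H_d²/c_v = 0.47672×8.8²/3.3 = 11.19 years.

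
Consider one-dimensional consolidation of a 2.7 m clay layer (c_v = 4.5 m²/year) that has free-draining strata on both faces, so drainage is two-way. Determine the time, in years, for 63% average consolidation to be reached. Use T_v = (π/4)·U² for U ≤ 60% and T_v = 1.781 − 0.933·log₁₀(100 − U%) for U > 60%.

Drainage path length: H_d = H/2 = 1.35 m (double drainage).
U > 60%: T_v = 1.781 − 0.933·log₁₀(100 − 63) = 0.31787.
t = T_v·H_d²/c_v = 0.31787×1.35²/4.5 = 0.1287 years.

t ≈ 0.129 years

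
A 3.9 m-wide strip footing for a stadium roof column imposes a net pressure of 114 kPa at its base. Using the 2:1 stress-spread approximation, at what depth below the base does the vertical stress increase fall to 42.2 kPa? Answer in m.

2:1 spreading — at depth z the loaded area has grown by z in each plan dimension:
qB/(B+z) = Δσ_z ⇒ z = qB/Δσ_z − B = 114×3.9/42.2 − 3.9 = 6.636 m

z ≈ 6.64 m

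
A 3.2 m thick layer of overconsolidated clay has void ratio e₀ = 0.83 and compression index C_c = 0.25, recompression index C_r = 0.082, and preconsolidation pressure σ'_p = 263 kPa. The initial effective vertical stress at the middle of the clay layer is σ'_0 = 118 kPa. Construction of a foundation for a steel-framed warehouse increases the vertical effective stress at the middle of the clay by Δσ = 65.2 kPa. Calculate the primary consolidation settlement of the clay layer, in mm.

S_c ≈ 27.4 mm

Final effective stress: σ'_f = 118 + 65.2 = 183.2 kPa.
σ'_f = 183.2 ≤ σ'_p = 263 kPa, so the clay remains overconsolidated and only the recompression index applies:
S_c = C_r·H/(1+e₀)·log₁₀(σ'_f/σ'_0) = 0.082×3.2/1.83×log₁₀(183.2/118)
    = 0.14339 × 0.19104 = 0.02739 m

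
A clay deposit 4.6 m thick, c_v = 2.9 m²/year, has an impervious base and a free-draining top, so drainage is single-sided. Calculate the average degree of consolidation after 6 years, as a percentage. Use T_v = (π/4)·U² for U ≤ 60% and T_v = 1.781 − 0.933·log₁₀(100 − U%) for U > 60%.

Drainage path length: H_d = H = 4.6 m (single drainage).
T_v = c_v·t/H_d² = 2.9×6/4.6² = 0.82231.
T_v = 0.82231 corresponds to the U > 60% branch:
U = 1 − 10^((1.781 − T_v)/0.933)/100 = 0.8935

U ≈ 89.3 %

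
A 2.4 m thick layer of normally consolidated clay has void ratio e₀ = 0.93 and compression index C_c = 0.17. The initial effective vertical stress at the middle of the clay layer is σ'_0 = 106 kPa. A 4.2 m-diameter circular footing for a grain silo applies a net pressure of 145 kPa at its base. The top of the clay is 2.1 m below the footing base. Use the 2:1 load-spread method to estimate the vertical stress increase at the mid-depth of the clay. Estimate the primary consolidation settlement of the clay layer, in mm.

Mid-depth of clay below the footing base: z = 2.1 + 2.4/2 = 3.3 m.
Stress increase at mid-clay by the 2:1 spreading method:
Δσ ≈ qD²/(D+z)² = 145×4.2²/(4.2+3.3)² = 45.472 kPa
Final effective stress: σ'_f = σ'_0 + Δσ = 106 + 45.472 = 151.47 kPa.
Normally consolidated clay, so the full stress increment lies on the virgin compression line:
S_c = C_c·H/(1+e₀)·log₁₀(σ'_f/σ'_0) = 0.17×2.4/(1+0.93)×log₁₀(151.47/106)
    = 0.2114 × 0.15502 = 0.03277 m

S_c ≈ 32.8 mm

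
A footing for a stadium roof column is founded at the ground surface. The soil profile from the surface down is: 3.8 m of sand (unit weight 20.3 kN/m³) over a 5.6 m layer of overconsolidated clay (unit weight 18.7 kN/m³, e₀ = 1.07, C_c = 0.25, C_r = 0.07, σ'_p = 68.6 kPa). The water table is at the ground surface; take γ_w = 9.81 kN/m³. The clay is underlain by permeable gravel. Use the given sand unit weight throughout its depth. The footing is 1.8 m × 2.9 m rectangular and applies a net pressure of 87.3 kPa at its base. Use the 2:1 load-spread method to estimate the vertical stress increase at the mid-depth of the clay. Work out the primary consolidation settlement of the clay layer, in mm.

Mid-depth of clay below the ground surface: z = 3.8 + 5.6/2 = 6.6 m.
Total vertical stress at mid-clay: σ_v = 20.3×3.8 + 18.7×2.8 = 129.5 kPa.
Pore pressure: u = 9.81×(6.6 − 0) = 64.746 kPa.
Initial effective stress: σ'_0 = σ_v − u = 129.5 − 64.746 = 64.754 kPa.
Stress increase at mid-clay by the 2:1 spreading method:
Δσ = qBL/((B+z)(L+z)) = 87.3×1.8×2.9/((1.8+6.6)(2.9+6.6)) = 5.7106 kPa
Final effective stress: σ'_f = 64.754 + 5.7106 = 70.465 kPa.
σ'_f = 70.465 > σ'_p = 68.6 kPa, so the stress path crosses the preconsolidation pressure — recompression up to σ'_p, then virgin compression beyond:
S_c = H/(1+e₀)·[C_r·log₁₀(σ'_p/σ'_0) + C_c·log₁₀(σ'_f/σ'_p)]
    = 5.6/2.07 × [0.07×log₁₀(68.6/64.754) + 0.25×log₁₀(70.465/68.6)]
    = 2.7053 × [0.001754 + 0.0029123] = 0.01262 m

S_c ≈ 12.6 mm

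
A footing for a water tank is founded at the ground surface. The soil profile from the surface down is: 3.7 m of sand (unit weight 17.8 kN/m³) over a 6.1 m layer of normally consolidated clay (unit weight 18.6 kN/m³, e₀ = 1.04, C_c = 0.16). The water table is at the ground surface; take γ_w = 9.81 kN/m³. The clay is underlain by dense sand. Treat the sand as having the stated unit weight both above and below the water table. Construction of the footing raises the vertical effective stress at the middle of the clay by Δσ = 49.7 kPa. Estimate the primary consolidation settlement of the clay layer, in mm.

S_c ≈ 131 mm

Mid-depth of clay below the ground surface: z = 3.7 + 6.1/2 = 6.75 m.
Total vertical stress at mid-clay: σ_v = 17.8×3.7 + 18.6×3.05 = 122.59 kPa.
Pore pressure: u = 9.81×(6.75 − 0) = 66.218 kPa.
Initial effective stress: σ'_0 = σ_v − u = 122.59 − 66.218 = 56.372 kPa.
Final effective stress: σ'_f = σ'_0 + Δσ = 56.372 + 49.7 = 106.07 kPa.
Normally consolidated clay, so the full stress increment lies on the virgin compression line:
S_c = C_c·H/(1+e₀)·log₁₀(σ'_f/σ'_0) = 0.16×6.1/(1+1.04)×log₁₀(106.07/56.372)
    = 0.47843 × 0.27453 = 0.1313 m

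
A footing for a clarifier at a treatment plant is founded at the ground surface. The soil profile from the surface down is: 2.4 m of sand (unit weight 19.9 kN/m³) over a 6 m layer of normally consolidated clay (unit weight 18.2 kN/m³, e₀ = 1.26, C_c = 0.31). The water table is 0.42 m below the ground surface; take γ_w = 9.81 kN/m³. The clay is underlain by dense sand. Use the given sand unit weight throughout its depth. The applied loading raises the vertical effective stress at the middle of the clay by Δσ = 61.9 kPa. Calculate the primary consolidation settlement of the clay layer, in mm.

S_c ≈ 275 mm

Mid-depth of clay below the ground surface: z = 2.4 + 6/2 = 5.4 m.
Total vertical stress at mid-clay: σ_v = 19.9×2.4 + 18.2×3 = 102.36 kPa.
Pore pressure: u = 9.81×(5.4 − 0.42) = 48.854 kPa.
Initial effective stress: σ'_0 = σ_v − u = 102.36 − 48.854 = 53.506 kPa.
Final effective stress: σ'_f = σ'_0 + Δσ = 53.506 + 61.9 = 115.41 kPa.
Normally consolidated clay, so the full stress increment lies on the virgin compression line:
S_c = C_c·H/(1+e₀)·log₁₀(σ'_f/σ'_0) = 0.31×6/(1+1.26)×log₁₀(115.41/53.506)
    = 0.82301 × 0.33384 = 0.2748 m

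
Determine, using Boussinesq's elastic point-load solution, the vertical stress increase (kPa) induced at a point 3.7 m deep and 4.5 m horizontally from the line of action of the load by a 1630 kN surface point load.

Δσ_z ≈ 5.87 kPa

Boussinesq vertical stress below a point load on an elastic half-space:
Δσ_z = 3P/(2πz²) · [1 + (r/z)²]^(−5/2)
r/z = 4.5/3.7 = 1.2162; [1+(r/z)²]^(−5/2) = 0.10333.
Δσ_z = 3×1630/(2π×3.7²) × 0.10333 = 56.849 × 0.10333 = 5.874 kPa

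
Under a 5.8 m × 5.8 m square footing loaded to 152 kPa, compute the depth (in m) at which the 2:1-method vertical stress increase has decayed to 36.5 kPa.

z ≈ 6.04 m

2:1 spreading — at depth z the loaded area has grown by z in each plan dimension:
qB²/(B+z)² = Δσ_z ⇒ z = B(√(q/Δσ_z) − 1) = 5.8×(√(152/36.5) − 1) = 6.036 m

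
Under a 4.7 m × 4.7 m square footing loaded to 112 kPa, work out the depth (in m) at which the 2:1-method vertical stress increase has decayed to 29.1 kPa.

z ≈ 4.52 m

2:1 spreading — at depth z the loaded area has grown by z in each plan dimension:
qB²/(B+z)² = Δσ_z ⇒ z = B(√(q/Δσ_z) − 1) = 4.7×(√(112/29.1) − 1) = 4.521 m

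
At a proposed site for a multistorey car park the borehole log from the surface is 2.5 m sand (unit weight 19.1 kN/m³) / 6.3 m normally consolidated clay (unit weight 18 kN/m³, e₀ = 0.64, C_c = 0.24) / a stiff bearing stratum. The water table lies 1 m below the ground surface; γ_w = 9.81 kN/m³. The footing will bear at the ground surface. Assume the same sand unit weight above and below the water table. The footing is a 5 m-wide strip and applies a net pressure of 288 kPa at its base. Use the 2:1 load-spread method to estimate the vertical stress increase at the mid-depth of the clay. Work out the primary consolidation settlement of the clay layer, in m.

S_c ≈ 0.478 m

Mid-depth of clay below the ground surface: z = 2.5 + 6.3/2 = 5.65 m.
Total vertical stress at mid-clay: σ_v = 19.1×2.5 + 18×3.15 = 104.45 kPa.
Pore pressure: u = 9.81×(5.65 − 1) = 45.617 kPa.
Initial effective stress: σ'_0 = σ_v − u = 104.45 − 45.617 = 58.833 kPa.
Stress increase at mid-clay by the 2:1 spreading method:
Δσ = qB/(B+z) = 288×5/(5+5.65) = 135.21 kPa
Final effective stress: σ'_f = σ'_0 + Δσ = 58.833 + 135.21 = 194.04 kPa.
Normally consolidated clay, so the full stress increment lies on the virgin compression line:
S_c = C_c·H/(1+e₀)·log₁₀(σ'_f/σ'_0) = 0.24×6.3/(1+0.64)×log₁₀(194.04/58.833)
    = 0.92195 × 0.51827 = 0.4778 m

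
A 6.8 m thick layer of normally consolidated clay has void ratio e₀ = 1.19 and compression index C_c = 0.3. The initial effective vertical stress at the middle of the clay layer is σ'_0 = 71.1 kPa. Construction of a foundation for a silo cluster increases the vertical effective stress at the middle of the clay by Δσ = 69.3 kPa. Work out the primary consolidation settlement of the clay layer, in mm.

Final effective stress: σ'_f = σ'_0 + Δσ = 71.1 + 69.3 = 140.4 kPa.
Normally consolidated clay, so the full stress increment lies on the virgin compression line:
S_c = C_c·H/(1+e₀)·log₁₀(σ'_f/σ'_0) = 0.3×6.8/(1+1.19)×log₁₀(140.4/71.1)
    = 0.93151 × 0.2955 = 0.2753 m

S_c ≈ 275 mm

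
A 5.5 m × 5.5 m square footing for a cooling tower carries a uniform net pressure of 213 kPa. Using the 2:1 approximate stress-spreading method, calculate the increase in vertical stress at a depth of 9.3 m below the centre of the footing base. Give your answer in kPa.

Δσ_z ≈ 29.4 kPa

By the 2:1 method the load spreads at 1 horizontal : 2 vertical, so at depth z the loaded area has grown by z in each plan dimension:
Δσ = qBL/((B+z)(L+z)) = 213×5.5×5.5/((5.5+9.3)(5.5+9.3)) = 29.416 kPa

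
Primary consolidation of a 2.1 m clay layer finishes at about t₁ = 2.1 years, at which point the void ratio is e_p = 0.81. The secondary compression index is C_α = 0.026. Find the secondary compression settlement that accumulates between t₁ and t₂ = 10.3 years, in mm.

Secondary compression: S_s = C_α·H/(1+e_p)·log₁₀(t₂/t₁)
S_s = 0.026×2.1/(1+0.81)×log₁₀(10.3/2.1)
    = 0.03017 × 0.6906 = 0.02083 m

S_s ≈ 20.8 mm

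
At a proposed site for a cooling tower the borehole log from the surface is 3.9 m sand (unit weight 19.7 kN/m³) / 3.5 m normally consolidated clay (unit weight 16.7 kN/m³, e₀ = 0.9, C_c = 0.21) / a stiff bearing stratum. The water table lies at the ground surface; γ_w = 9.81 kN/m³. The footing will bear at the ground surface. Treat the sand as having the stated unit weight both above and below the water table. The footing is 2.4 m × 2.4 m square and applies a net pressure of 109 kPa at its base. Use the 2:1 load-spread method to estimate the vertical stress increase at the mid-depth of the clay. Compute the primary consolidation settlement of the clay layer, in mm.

Mid-depth of clay below the ground surface: z = 3.9 + 3.5/2 = 5.65 m.
Total vertical stress at mid-clay: σ_v = 19.7×3.9 + 16.7×1.75 = 106.05 kPa.
Pore pressure: u = 9.81×(5.65 − 0) = 55.427 kPa.
Initial effective stress: σ'_0 = σ_v − u = 106.05 − 55.427 = 50.623 kPa.
Stress increase at mid-clay by the 2:1 spreading method:
Δσ = qBL/((B+z)(L+z)) = 109×2.4×2.4/((2.4+5.65)(2.4+5.65)) = 9.6885 kPa
Final effective stress: σ'_f = σ'_0 + Δσ = 50.623 + 9.6885 = 60.311 kPa.
Normally consolidated clay, so the full stress increment lies on the virgin compression line:
S_c = C_c·H/(1+e₀)·log₁₀(σ'_f/σ'_0) = 0.21×3.5/(1+0.9)×log₁₀(60.311/50.623)
    = 0.38684 × 0.076049 = 0.02942 m

S_c ≈ 29.4 mm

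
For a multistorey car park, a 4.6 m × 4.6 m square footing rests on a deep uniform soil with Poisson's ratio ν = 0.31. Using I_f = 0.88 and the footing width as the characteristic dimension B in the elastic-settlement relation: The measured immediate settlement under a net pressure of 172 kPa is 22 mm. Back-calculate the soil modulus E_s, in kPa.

E_s ≈ 28600 kPa

S_e = q·B·(1−ν²)/E_s · I_f  ⇒  E_s = q·B·(1−ν²)·I_f / S_e.
E_s = 172 × 4.6 × 0.9039 × 0.88 / 0.022 = 28610 kPa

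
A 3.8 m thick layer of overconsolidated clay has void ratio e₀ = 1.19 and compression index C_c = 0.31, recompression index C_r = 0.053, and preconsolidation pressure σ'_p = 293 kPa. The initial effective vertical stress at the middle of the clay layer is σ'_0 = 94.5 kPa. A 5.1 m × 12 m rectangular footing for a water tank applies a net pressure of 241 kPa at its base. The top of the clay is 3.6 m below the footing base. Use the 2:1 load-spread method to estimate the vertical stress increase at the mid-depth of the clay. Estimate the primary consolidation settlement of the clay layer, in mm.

Mid-depth of clay below the footing base: z = 3.6 + 3.8/2 = 5.5 m.
Stress increase at mid-clay by the 2:1 spreading method:
Δσ = qBL/((B+z)(L+z)) = 241×5.1×12/((5.1+5.5)(12+5.5)) = 79.511 kPa
Final effective stress: σ'_f = 94.5 + 79.511 = 174.01 kPa.
σ'_f = 174.01 ≤ σ'_p = 293 kPa, so the clay remains overconsolidated and only the recompression index applies:
S_c = C_r·H/(1+e₀)·log₁₀(σ'_f/σ'_0) = 0.053×3.8/2.19×log₁₀(174.01/94.5)
    = 0.091966 × 0.26514 = 0.02438 m

S_c ≈ 24.4 mm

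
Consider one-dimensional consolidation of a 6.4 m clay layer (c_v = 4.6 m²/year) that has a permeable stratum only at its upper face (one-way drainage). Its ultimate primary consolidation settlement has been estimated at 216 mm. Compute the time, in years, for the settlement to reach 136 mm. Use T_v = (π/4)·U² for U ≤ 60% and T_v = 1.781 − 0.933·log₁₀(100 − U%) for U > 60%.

t ≈ 2.83 years

Drainage path length: H_d = H = 6.4 m (single drainage).
U = S(t)/S_ult = 136/216 = 0.6296.
U > 60%: T_v = 1.781 − 0.933·log₁₀(100 − 62.963) = 0.31746.
t = T_v·H_d²/c_v = 0.31746×6.4²/4.6 = 2.827 years.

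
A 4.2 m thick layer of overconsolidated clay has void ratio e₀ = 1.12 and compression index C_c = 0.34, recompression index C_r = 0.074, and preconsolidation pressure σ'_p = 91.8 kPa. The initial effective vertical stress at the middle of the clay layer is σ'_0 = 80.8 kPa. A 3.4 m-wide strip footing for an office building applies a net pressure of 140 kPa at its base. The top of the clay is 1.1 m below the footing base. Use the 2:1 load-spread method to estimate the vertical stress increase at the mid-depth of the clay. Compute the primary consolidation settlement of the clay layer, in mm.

Mid-depth of clay below the footing base: z = 1.1 + 4.2/2 = 3.2 m.
Stress increase at mid-clay by the 2:1 spreading method:
Δσ = qB/(B+z) = 140×3.4/(3.4+3.2) = 72.121 kPa
Final effective stress: σ'_f = 80.8 + 72.121 = 152.92 kPa.
σ'_f = 152.92 > σ'_p = 91.8 kPa, so the stress path crosses the preconsolidation pressure — recompression up to σ'_p, then virgin compression beyond:
S_c = H/(1+e₀)·[C_r·log₁₀(σ'_p/σ'_0) + C_c·log₁₀(σ'_f/σ'_p)]
    = 4.2/2.12 × [0.074×log₁₀(91.8/80.8) + 0.34×log₁₀(152.92/91.8)]
    = 1.9811 × [0.0041019 + 0.075351] = 0.1574 m

S_c ≈ 157 mm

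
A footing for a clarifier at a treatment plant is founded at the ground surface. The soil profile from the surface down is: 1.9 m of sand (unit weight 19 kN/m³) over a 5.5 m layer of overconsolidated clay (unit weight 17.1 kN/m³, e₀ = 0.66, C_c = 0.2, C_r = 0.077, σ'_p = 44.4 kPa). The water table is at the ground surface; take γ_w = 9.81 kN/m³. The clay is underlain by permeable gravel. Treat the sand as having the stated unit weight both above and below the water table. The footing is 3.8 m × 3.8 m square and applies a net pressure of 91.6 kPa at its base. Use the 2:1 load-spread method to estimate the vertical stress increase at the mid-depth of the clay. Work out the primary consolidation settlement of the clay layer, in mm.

Mid-depth of clay below the ground surface: z = 1.9 + 5.5/2 = 4.65 m.
Total vertical stress at mid-clay: σ_v = 19×1.9 + 17.1×2.75 = 83.125 kPa.
Pore pressure: u = 9.81×(4.65 − 0) = 45.617 kPa.
Initial effective stress: σ'_0 = σ_v − u = 83.125 − 45.617 = 37.508 kPa.
Stress increase at mid-clay by the 2:1 spreading method:
Δσ = qBL/((B+z)(L+z)) = 91.6×3.8×3.8/((3.8+4.65)(3.8+4.65)) = 18.525 kPa
Final effective stress: σ'_f = 37.508 + 18.525 = 56.033 kPa.
σ'_f = 56.033 > σ'_p = 44.4 kPa, so the stress path crosses the preconsolidation pressure — recompression up to σ'_p, then virgin compression beyond:
S_c = H/(1+e₀)·[C_r·log₁₀(σ'_p/σ'_0) + C_c·log₁₀(σ'_f/σ'_p)]
    = 5.5/1.66 × [0.077×log₁₀(44.4/37.508) + 0.2×log₁₀(56.033/44.4)]
    = 3.3133 × [0.0056409 + 0.020212] = 0.08566 m

S_c ≈ 85.7 mm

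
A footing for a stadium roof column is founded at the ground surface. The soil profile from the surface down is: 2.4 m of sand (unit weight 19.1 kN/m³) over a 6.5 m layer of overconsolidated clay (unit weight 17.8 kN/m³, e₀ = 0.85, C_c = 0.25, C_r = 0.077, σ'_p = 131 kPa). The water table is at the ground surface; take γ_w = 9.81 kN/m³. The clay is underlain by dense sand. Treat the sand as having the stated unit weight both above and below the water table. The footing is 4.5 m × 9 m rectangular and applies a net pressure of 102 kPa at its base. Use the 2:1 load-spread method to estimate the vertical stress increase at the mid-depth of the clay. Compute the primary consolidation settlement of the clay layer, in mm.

Mid-depth of clay below the ground surface: z = 2.4 + 6.5/2 = 5.65 m.
Total vertical stress at mid-clay: σ_v = 19.1×2.4 + 17.8×3.25 = 103.69 kPa.
Pore pressure: u = 9.81×(5.65 − 0) = 55.427 kPa.
Initial effective stress: σ'_0 = σ_v − u = 103.69 − 55.427 = 48.263 kPa.
Stress increase at mid-clay by the 2:1 spreading method:
Δσ = qBL/((B+z)(L+z)) = 102×4.5×9/((4.5+5.65)(9+5.65)) = 27.781 kPa
Final effective stress: σ'_f = 48.263 + 27.781 = 76.044 kPa.
σ'_f = 76.044 ≤ σ'_p = 131 kPa, so the clay remains overconsolidated and only the recompression index applies:
S_c = C_r·H/(1+e₀)·log₁₀(σ'_f/σ'_0) = 0.077×6.5/1.85×log₁₀(76.044/48.263)
    = 0.27054 × 0.19745 = 0.05342 m

S_c ≈ 53.4 mm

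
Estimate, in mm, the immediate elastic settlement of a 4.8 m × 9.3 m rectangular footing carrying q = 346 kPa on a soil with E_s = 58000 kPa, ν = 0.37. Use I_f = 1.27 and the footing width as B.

S_e ≈ 31.4 mm

Immediate (elastic) settlement: S_e = q·B·(1−ν²)/E_s · I_f.
S_e = 346 × 4.8 × (1 − 0.37²) / 58000 × 1.27
    = 346 × 4.8 × 0.8631 / 58000 × 1.27
    = 0.03139 m = 31.39 mm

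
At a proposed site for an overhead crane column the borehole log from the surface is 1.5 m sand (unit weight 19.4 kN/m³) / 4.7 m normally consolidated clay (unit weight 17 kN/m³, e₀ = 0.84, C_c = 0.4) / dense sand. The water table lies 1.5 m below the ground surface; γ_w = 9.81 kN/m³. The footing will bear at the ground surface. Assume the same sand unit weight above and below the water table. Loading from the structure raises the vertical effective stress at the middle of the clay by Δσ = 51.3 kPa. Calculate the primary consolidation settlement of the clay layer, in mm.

S_c ≈ 332 mm

Mid-depth of clay below the ground surface: z = 1.5 + 4.7/2 = 3.85 m.
Total vertical stress at mid-clay: σ_v = 19.4×1.5 + 17×2.35 = 69.05 kPa.
Pore pressure: u = 9.81×(3.85 − 1.5) = 23.054 kPa.
Initial effective stress: σ'_0 = σ_v − u = 69.05 − 23.054 = 45.996 kPa.
Final effective stress: σ'_f = σ'_0 + Δσ = 45.996 + 51.3 = 97.296 kPa.
Normally consolidated clay, so the full stress increment lies on the virgin compression line:
S_c = C_c·H/(1+e₀)·log₁₀(σ'_f/σ'_0) = 0.4×4.7/(1+0.84)×log₁₀(97.296/45.996)
    = 1.0217 × 0.32537 = 0.3324 m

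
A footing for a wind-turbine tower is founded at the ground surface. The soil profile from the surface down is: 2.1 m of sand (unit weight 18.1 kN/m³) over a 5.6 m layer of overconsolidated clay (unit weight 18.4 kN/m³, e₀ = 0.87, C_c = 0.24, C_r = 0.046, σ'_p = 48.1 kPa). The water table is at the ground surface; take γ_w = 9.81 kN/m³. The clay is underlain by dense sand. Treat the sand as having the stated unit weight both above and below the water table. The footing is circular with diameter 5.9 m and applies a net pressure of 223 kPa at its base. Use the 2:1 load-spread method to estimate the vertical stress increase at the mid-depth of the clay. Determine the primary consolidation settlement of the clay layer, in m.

S_c ≈ 0.261 m

Mid-depth of clay below the ground surface: z = 2.1 + 5.6/2 = 4.9 m.
Total vertical stress at mid-clay: σ_v = 18.1×2.1 + 18.4×2.8 = 89.53 kPa.
Pore pressure: u = 9.81×(4.9 − 0) = 48.069 kPa.
Initial effective stress: σ'_0 = σ_v − u = 89.53 − 48.069 = 41.461 kPa.
Stress increase at mid-clay by the 2:1 spreading method:
Δσ ≈ qD²/(D+z)² = 223×5.9²/(5.9+4.9)² = 66.552 kPa
Final effective stress: σ'_f = 41.461 + 66.552 = 108.01 kPa.
σ'_f = 108.01 > σ'_p = 48.1 kPa, so the stress path crosses the preconsolidation pressure — recompression up to σ'_p, then virgin compression beyond:
S_c = H/(1+e₀)·[C_r·log₁₀(σ'_p/σ'_0) + C_c·log₁₀(σ'_f/σ'_p)]
    = 5.6/1.87 × [0.046×log₁₀(48.1/41.461) + 0.24×log₁₀(108.01/48.1)]
    = 2.9947 × [0.0029672 + 0.084317] = 0.2614 m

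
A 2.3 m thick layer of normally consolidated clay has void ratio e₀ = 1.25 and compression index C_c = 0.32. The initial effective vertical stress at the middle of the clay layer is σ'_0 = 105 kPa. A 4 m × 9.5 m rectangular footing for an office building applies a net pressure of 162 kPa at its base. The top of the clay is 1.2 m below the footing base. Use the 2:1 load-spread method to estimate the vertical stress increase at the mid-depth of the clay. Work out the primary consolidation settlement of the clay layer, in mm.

S_c ≈ 81.8 mm

Mid-depth of clay below the footing base: z = 1.2 + 2.3/2 = 2.35 m.
Stress increase at mid-clay by the 2:1 spreading method:
Δσ = qBL/((B+z)(L+z)) = 162×4×9.5/((4+2.35)(9.5+2.35)) = 81.81 kPa
Final effective stress: σ'_f = σ'_0 + Δσ = 105 + 81.81 = 186.81 kPa.
Normally consolidated clay, so the full stress increment lies on the virgin compression line:
S_c = C_c·H/(1+e₀)·log₁₀(σ'_f/σ'_0) = 0.32×2.3/(1+1.25)×log₁₀(186.81/105)
    = 0.32711 × 0.25021 = 0.08185 m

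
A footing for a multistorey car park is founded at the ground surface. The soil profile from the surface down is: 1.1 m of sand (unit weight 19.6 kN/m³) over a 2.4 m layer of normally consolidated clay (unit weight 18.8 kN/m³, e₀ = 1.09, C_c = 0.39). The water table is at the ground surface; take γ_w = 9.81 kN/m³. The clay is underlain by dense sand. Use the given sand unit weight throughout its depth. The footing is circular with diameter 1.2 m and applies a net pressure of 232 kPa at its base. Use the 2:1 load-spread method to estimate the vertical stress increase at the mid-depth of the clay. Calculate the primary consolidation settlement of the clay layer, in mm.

S_c ≈ 159 mm

Mid-depth of clay below the ground surface: z = 1.1 + 2.4/2 = 2.3 m.
Total vertical stress at mid-clay: σ_v = 19.6×1.1 + 18.8×1.2 = 44.12 kPa.
Pore pressure: u = 9.81×(2.3 − 0) = 22.563 kPa.
Initial effective stress: σ'_0 = σ_v − u = 44.12 − 22.563 = 21.557 kPa.
Stress increase at mid-clay by the 2:1 spreading method:
Δσ ≈ qD²/(D+z)² = 232×1.2²/(1.2+2.3)² = 27.272 kPa
Final effective stress: σ'_f = σ'_0 + Δσ = 21.557 + 27.272 = 48.829 kPa.
Normally consolidated clay, so the full stress increment lies on the virgin compression line:
S_c = C_c·H/(1+e₀)·log₁₀(σ'_f/σ'_0) = 0.39×2.4/(1+1.09)×log₁₀(48.829/21.557)
    = 0.44785 × 0.35509 = 0.159 m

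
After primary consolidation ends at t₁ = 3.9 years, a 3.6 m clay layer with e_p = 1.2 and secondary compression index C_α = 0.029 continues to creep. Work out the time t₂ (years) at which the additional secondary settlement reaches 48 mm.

t₂ ≈ 40 years

S_s = C_α·H/(1+e_p)·log₁₀(t₂/t₁) ⇒ log₁₀(t₂/t₁) = S_s·(1+e_p)/(C_α·H).
log₁₀(t₂/t₁) = 0.048 × (1+1.2) / (0.029×3.6) = 1.011
t₂ = t₁ × 10^1.011 = 3.9 × 10.27 = 40.05 years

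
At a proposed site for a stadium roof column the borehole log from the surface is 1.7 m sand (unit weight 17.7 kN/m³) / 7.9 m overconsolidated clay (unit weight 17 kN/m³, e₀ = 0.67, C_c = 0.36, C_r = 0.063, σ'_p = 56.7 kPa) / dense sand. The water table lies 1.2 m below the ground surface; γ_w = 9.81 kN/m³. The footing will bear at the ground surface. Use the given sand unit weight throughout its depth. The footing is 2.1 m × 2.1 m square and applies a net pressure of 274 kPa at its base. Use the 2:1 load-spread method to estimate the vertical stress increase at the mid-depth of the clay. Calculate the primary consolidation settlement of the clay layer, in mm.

Mid-depth of clay below the ground surface: z = 1.7 + 7.9/2 = 5.65 m.
Total vertical stress at mid-clay: σ_v = 17.7×1.7 + 17×3.95 = 97.24 kPa.
Pore pressure: u = 9.81×(5.65 − 1.2) = 43.655 kPa.
Initial effective stress: σ'_0 = σ_v − u = 97.24 − 43.655 = 53.585 kPa.
Stress increase at mid-clay by the 2:1 spreading method:
Δσ = qBL/((B+z)(L+z)) = 274×2.1×2.1/((2.1+5.65)(2.1+5.65)) = 20.118 kPa
Final effective stress: σ'_f = 53.585 + 20.118 = 73.703 kPa.
σ'_f = 73.703 > σ'_p = 56.7 kPa, so the stress path crosses the preconsolidation pressure — recompression up to σ'_p, then virgin compression beyond:
S_c = H/(1+e₀)·[C_r·log₁₀(σ'_p/σ'_0) + C_c·log₁₀(σ'_f/σ'_p)]
    = 7.9/1.67 × [0.063×log₁₀(56.7/53.585) + 0.36×log₁₀(73.703/56.7)]
    = 4.7305 × [0.001546 + 0.041005] = 0.2013 m

S_c ≈ 201 mm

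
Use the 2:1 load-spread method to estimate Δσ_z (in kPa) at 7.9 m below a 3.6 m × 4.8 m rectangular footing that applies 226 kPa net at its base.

Δσ_z ≈ 26.7 kPa

By the 2:1 method the load spreads at 1 horizontal : 2 vertical, so at depth z the loaded area has grown by z in each plan dimension:
Δσ = qBL/((B+z)(L+z)) = 226×3.6×4.8/((3.6+7.9)(4.8+7.9)) = 26.739 kPa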